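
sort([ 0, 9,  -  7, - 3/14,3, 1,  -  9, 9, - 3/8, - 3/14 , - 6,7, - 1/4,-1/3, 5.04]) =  [-9, - 7,- 6, - 3/8, - 1/3, - 1/4, - 3/14, - 3/14,0, 1,3,5.04,7, 9,9]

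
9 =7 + 2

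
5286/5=1057 + 1/5 =1057.20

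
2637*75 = 197775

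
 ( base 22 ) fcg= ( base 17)1919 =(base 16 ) 1D74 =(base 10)7540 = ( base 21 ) h21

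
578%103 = 63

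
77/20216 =11/2888=0.00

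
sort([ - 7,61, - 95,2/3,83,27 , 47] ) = [ - 95,  -  7,2/3, 27, 47, 61,83]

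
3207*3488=11186016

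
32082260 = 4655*6892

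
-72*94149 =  -6778728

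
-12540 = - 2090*6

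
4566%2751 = 1815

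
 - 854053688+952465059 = 98411371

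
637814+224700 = 862514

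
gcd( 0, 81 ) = 81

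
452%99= 56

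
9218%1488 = 290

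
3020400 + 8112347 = 11132747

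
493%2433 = 493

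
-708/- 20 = 177/5 = 35.40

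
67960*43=2922280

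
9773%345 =113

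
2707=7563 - 4856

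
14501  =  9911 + 4590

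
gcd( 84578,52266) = 2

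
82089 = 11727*7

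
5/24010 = 1/4802 = 0.00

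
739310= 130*5687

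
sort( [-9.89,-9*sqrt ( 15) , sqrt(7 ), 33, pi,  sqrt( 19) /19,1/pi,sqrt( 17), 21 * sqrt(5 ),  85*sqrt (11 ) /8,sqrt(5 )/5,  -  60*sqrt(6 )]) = [ - 60 * sqrt( 6 ), - 9 * sqrt(15 ), - 9.89, sqrt(19 )/19, 1/pi,  sqrt(5 ) /5,sqrt( 7), pi , sqrt( 17), 33,85 * sqrt( 11)/8, 21*sqrt( 5)]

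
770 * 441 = 339570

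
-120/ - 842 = 60/421 =0.14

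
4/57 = 4/57 = 0.07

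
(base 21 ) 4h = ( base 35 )2v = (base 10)101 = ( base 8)145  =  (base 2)1100101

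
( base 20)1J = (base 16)27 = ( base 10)39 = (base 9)43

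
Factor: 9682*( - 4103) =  - 39725246 = - 2^1 * 11^1*47^1*103^1 *373^1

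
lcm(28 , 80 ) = 560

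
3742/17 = 220 + 2/17 = 220.12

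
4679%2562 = 2117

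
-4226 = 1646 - 5872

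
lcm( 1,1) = 1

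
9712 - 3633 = 6079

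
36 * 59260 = 2133360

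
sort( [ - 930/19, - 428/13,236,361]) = [-930/19,-428/13,236, 361 ]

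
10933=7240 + 3693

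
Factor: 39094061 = 347^1*112663^1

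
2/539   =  2/539 = 0.00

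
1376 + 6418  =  7794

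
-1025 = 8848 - 9873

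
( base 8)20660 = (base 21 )JBE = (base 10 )8624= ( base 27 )bmb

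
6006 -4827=1179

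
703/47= 703/47 = 14.96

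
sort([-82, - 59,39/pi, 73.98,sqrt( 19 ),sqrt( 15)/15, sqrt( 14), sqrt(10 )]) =[-82,  -  59,sqrt( 15)/15, sqrt( 10),sqrt(  14) , sqrt( 19),39/pi,73.98 ] 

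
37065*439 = 16271535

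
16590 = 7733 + 8857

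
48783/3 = 16261 = 16261.00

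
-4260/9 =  - 1420/3  =  - 473.33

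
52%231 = 52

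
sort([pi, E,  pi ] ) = [ E,  pi, pi ] 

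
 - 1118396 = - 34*32894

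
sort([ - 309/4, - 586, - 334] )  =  [  -  586, - 334, - 309/4 ]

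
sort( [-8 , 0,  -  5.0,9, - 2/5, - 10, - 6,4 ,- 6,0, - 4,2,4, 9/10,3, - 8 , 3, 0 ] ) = [ - 10,-8, - 8,-6, - 6,  -  5.0,  -  4, - 2/5, 0,0,0,9/10,2,3,3,4,4,9] 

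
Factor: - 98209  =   - 17^1 * 53^1*109^1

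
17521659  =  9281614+8240045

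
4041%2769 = 1272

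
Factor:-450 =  - 2^1*3^2*5^2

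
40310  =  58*695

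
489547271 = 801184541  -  311637270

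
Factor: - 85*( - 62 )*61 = 321470 = 2^1*5^1 *17^1 * 31^1  *61^1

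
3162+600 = 3762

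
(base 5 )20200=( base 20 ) 350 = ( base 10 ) 1300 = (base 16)514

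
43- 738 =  - 695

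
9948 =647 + 9301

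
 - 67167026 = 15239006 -82406032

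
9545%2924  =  773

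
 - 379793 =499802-879595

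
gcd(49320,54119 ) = 1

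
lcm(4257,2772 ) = 119196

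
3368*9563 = 32208184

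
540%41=7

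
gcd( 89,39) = 1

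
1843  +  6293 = 8136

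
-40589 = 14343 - 54932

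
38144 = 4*9536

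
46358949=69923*663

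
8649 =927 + 7722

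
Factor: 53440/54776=2^3*5^1 * 41^( - 1 ) = 40/41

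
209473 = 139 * 1507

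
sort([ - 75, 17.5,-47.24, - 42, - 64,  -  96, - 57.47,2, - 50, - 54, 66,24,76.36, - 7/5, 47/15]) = [ - 96, - 75, - 64,  -  57.47, - 54, - 50, - 47.24,  -  42,-7/5,  2,  47/15, 17.5,24, 66, 76.36]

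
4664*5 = 23320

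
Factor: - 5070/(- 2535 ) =2^1  =  2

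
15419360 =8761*1760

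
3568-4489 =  - 921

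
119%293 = 119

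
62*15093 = 935766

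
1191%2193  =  1191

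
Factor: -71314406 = - 2^1*79^1 * 173^1*2609^1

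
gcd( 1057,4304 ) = 1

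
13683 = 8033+5650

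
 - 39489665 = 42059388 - 81549053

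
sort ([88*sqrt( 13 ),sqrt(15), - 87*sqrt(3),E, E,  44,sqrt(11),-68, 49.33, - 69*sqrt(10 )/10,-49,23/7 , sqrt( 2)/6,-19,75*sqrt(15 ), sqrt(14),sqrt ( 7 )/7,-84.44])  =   [ - 87*sqrt (3),-84.44, - 68,- 49,-69*sqrt(10 )/10, - 19 , sqrt(2 ) /6,sqrt (7)/7, E, E,23/7, sqrt(11), sqrt(14),sqrt(15),44, 49.33,75*sqrt( 15 ),88 * sqrt(13)] 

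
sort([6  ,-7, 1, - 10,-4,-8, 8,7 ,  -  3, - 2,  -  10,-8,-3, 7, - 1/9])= [ - 10, - 10, - 8, - 8, - 7 ,-4,  -  3,-3, - 2,-1/9, 1,6, 7, 7,8]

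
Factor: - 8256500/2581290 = -825650/258129 = -  2^1*3^( - 2 ) * 5^2*7^2*23^( - 1)*29^ (-1) * 43^( - 1 ) * 337^1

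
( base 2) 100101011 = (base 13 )1A0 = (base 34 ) 8r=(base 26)BD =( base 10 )299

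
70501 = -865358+935859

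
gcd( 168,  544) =8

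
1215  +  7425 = 8640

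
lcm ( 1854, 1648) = 14832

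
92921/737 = 126 + 59/737  =  126.08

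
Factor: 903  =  3^1*7^1*43^1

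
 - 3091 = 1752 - 4843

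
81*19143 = 1550583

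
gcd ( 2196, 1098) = 1098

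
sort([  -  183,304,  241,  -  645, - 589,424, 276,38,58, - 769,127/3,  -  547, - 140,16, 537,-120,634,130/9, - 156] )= [-769, - 645, - 589, - 547,  -  183,-156, - 140, - 120, 130/9,16,38,  127/3,58,241,276,  304 , 424,537,634]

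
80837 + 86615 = 167452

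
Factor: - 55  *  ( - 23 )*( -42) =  - 2^1*3^1*5^1*7^1 *11^1*23^1=- 53130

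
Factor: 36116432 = 2^4*11^1*17^1 * 12071^1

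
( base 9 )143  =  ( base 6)320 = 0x78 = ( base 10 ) 120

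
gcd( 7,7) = 7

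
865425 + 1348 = 866773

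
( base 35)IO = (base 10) 654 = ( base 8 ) 1216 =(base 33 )JR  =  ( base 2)1010001110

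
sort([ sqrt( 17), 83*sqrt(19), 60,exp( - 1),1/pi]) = [ 1/pi,exp ( - 1),sqrt(17 ), 60,83*sqrt (19)]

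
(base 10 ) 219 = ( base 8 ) 333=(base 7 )432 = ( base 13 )13B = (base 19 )BA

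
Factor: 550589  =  13^1*41^1 *1033^1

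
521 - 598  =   - 77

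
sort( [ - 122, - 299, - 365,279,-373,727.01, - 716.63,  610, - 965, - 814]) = [ - 965, -814, - 716.63,  -  373, - 365, - 299, - 122,279, 610, 727.01]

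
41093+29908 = 71001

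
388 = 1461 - 1073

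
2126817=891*2387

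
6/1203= 2/401 = 0.00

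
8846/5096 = 1 + 1875/2548 = 1.74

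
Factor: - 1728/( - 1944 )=8/9 =2^3*3^( - 2 )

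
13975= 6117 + 7858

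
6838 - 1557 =5281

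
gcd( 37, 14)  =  1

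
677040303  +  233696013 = 910736316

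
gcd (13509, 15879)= 237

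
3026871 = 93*32547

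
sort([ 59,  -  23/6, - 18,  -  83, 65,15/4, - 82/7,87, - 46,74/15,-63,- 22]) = [ - 83, - 63 , - 46, - 22, - 18, - 82/7, - 23/6  ,  15/4, 74/15,59 , 65 , 87 ]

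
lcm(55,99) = 495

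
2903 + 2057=4960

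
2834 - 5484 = - 2650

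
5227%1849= 1529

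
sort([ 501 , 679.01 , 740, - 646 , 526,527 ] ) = [  -  646 , 501,526,527,  679.01, 740]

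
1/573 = 1/573 = 0.00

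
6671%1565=411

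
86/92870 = 43/46435 = 0.00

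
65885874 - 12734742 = 53151132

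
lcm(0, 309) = 0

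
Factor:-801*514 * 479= - 197211006 = - 2^1*3^2*89^1*257^1*479^1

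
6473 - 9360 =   -  2887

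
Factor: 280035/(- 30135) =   -  381/41 = -3^1 * 41^( - 1)*127^1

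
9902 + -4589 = 5313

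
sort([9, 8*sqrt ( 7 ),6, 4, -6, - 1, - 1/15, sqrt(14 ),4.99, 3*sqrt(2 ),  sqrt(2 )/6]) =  [ -6, - 1, - 1/15, sqrt(2 ) /6, sqrt(14 ),  4, 3*sqrt (2 ), 4.99,6, 9,8*sqrt(7 ) ] 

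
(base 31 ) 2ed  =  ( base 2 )100101000001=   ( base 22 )4jf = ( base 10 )2369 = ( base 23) 4B0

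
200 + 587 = 787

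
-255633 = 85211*( - 3 ) 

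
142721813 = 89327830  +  53393983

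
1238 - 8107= - 6869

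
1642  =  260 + 1382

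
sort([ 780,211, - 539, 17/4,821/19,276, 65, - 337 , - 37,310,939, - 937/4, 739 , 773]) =[  -  539 , - 337,  -  937/4, - 37, 17/4,821/19,65, 211, 276,310,739, 773, 780, 939] 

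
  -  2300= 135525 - 137825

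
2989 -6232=  -  3243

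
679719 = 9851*69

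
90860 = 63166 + 27694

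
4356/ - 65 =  - 68 + 64/65 = - 67.02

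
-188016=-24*7834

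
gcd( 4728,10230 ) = 6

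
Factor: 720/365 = 2^4*3^2*73^( - 1 ) = 144/73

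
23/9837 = 23/9837 = 0.00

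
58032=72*806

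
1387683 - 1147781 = 239902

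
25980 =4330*6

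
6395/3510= 1279/702 = 1.82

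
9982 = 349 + 9633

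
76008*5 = 380040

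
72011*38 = 2736418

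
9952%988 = 72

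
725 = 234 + 491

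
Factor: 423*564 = 238572 = 2^2*3^3*47^2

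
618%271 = 76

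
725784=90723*8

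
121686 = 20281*6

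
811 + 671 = 1482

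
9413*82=771866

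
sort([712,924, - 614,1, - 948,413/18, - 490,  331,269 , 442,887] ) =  [ - 948, - 614, - 490,1,413/18,269,331,442, 712 , 887,924 ]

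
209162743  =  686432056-477269313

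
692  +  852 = 1544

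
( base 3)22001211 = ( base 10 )5881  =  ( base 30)6G1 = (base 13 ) 28a5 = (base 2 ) 1011011111001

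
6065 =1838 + 4227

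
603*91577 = 55220931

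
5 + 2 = 7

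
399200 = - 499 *( - 800) 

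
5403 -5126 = 277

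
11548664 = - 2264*(-5101 ) 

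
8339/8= 1042 + 3/8 = 1042.38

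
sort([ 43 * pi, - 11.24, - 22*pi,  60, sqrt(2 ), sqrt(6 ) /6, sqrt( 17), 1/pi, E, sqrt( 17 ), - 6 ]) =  [ - 22 * pi,-11.24,-6, 1/pi, sqrt(6)/6,sqrt( 2 ), E, sqrt (17),sqrt(17), 60  ,  43*pi]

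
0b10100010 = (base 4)2202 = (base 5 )1122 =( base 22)78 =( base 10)162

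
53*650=34450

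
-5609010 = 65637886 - 71246896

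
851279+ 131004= 982283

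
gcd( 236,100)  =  4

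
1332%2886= 1332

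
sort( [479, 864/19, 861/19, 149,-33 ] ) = [ - 33, 861/19,864/19, 149, 479] 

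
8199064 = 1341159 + 6857905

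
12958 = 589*22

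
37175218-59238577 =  - 22063359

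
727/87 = 727/87 = 8.36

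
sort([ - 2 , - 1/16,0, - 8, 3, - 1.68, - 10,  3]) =[ - 10, - 8, - 2, - 1.68, - 1/16,0 , 3, 3] 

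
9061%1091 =333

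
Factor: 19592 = 2^3*31^1 * 79^1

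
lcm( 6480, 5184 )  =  25920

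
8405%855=710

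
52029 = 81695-29666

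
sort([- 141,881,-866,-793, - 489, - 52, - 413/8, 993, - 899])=[ - 899 , - 866 , -793,-489, - 141  , - 52, - 413/8,  881, 993]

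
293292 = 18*16294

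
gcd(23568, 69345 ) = 3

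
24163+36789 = 60952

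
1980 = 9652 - 7672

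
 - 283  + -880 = -1163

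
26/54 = 13/27  =  0.48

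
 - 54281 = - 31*1751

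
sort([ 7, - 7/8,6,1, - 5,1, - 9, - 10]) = [ - 10, - 9,- 5, - 7/8,1, 1,6,7 ]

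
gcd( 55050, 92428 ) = 2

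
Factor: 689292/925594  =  2^1 * 3^2*41^1*991^(-1 ) = 738/991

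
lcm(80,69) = 5520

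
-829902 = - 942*881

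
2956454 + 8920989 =11877443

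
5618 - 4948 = 670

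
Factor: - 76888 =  - 2^3*7^1*1373^1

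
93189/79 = 1179+48/79 = 1179.61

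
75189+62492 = 137681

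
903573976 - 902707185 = 866791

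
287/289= 287/289 = 0.99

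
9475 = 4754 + 4721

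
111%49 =13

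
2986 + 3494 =6480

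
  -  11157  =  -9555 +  - 1602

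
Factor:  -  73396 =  - 2^2*59^1 * 311^1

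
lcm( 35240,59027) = 2361080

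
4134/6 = 689 = 689.00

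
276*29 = 8004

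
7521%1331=866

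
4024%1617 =790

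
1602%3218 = 1602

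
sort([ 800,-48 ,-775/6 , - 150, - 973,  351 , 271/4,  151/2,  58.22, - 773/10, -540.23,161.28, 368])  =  [-973,  -  540.23,-150,  -  775/6 , - 773/10,-48,58.22 , 271/4,  151/2,161.28, 351,368, 800]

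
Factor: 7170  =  2^1*3^1 * 5^1*239^1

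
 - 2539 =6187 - 8726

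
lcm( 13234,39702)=39702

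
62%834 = 62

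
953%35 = 8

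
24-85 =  - 61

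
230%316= 230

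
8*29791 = 238328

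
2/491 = 2/491  =  0.00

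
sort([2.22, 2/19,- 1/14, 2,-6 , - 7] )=[  -  7, - 6, - 1/14,2/19,  2,2.22]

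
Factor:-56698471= - 101^1  *227^1 * 2473^1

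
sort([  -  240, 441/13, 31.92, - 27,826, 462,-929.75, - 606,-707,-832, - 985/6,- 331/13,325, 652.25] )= [ - 929.75, - 832, - 707, -606, - 240, - 985/6, - 27,- 331/13, 31.92, 441/13,  325, 462,652.25, 826]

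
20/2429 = 20/2429 = 0.01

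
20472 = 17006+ 3466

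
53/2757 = 53/2757 = 0.02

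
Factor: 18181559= 11^1 *1652869^1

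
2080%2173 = 2080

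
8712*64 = 557568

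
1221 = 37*33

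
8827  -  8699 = 128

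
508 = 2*254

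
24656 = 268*92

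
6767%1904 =1055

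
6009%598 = 29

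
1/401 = 1/401= 0.00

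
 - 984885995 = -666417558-318468437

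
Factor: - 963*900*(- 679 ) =588489300 = 2^2*3^4*5^2*7^1 *97^1*107^1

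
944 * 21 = 19824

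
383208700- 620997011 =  - 237788311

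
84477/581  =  84477/581 = 145.40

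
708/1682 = 354/841 = 0.42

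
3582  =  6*597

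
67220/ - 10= - 6722/1 = - 6722.00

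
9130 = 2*4565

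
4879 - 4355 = 524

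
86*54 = 4644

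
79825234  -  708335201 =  - 628509967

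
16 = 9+7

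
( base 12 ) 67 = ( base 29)2L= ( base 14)59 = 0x4F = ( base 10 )79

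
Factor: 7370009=227^1*32467^1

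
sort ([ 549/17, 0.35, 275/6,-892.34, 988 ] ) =[ - 892.34,0.35, 549/17 , 275/6,988]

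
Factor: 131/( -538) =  - 2^( - 1 )*131^1*269^ ( - 1)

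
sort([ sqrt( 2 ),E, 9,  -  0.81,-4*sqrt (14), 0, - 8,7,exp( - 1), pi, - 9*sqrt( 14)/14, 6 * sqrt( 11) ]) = [ - 4*sqrt ( 14), - 8 ,-9*sqrt(14)/14, - 0.81, 0,exp(  -  1),  sqrt(2),E, pi,7 , 9,6 * sqrt(11)] 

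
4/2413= 4/2413=0.00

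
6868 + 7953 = 14821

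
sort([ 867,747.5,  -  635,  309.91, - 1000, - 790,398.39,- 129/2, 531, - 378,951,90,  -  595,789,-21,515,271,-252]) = [ - 1000,-790 , - 635, - 595,-378,-252,  -  129/2,-21,90,271, 309.91,398.39,515,531,747.5,789,867,951 ]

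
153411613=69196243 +84215370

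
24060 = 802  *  30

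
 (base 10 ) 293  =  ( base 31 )9E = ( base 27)AN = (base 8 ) 445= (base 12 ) 205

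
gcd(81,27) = 27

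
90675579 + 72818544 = 163494123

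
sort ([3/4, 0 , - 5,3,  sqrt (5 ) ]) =[ - 5, 0, 3/4, sqrt (5),3] 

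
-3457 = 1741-5198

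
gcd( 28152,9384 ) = 9384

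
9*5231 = 47079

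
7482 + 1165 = 8647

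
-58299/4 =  - 14575 + 1/4= - 14574.75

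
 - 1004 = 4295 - 5299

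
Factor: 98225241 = 3^1 * 109^1*131^1*2293^1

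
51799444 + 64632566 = 116432010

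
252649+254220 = 506869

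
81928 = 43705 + 38223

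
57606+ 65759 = 123365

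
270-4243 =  - 3973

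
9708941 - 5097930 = 4611011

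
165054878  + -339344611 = -174289733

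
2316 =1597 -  - 719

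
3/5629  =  3/5629 = 0.00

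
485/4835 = 97/967 = 0.10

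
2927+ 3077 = 6004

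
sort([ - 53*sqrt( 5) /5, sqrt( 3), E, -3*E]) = [ - 53*sqrt(5)/5, -3*E,sqrt (3),E]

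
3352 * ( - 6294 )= -21097488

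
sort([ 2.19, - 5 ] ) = [ - 5, 2.19 ]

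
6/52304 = 3/26152 =0.00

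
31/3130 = 31/3130 = 0.01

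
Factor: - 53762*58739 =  - 3157926118=- 2^1 *151^1*389^1 *26881^1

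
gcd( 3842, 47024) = 2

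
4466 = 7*638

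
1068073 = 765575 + 302498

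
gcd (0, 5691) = 5691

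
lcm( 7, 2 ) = 14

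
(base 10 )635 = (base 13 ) 39B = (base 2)1001111011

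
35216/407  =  86 + 214/407 = 86.53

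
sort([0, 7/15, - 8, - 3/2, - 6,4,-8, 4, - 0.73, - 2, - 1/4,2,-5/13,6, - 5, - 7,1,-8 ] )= [ - 8, - 8 , - 8 , - 7, - 6, - 5, - 2, - 3/2, - 0.73,  -  5/13,- 1/4,0,7/15,1, 2,4,  4,6]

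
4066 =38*107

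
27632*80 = 2210560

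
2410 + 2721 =5131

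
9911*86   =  852346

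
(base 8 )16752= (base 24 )d72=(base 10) 7658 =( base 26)b8e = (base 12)4522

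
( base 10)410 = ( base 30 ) dk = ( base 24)h2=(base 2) 110011010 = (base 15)1C5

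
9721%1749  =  976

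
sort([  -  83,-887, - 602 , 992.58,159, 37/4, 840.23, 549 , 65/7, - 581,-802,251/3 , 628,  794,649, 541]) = [ - 887, - 802, - 602, - 581, - 83,  37/4,65/7,  251/3,159 , 541, 549,  628,  649,794,  840.23, 992.58]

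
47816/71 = 47816/71= 673.46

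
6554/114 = 57 + 28/57= 57.49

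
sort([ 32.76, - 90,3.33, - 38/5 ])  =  [-90,-38/5, 3.33,32.76]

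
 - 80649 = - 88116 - -7467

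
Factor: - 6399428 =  - 2^2*7^1*19^1*23^1*523^1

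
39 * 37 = 1443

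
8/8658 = 4/4329 = 0.00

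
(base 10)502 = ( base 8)766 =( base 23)lj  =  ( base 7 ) 1315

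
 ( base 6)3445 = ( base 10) 821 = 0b1100110101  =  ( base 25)17L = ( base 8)1465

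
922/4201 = 922/4201 = 0.22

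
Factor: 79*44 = 2^2 * 11^1 * 79^1 =3476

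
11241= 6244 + 4997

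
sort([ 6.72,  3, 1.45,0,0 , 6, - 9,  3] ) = [ - 9, 0  ,  0, 1.45, 3, 3,6 , 6.72 ]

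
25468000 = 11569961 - -13898039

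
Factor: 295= 5^1*59^1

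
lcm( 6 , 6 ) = 6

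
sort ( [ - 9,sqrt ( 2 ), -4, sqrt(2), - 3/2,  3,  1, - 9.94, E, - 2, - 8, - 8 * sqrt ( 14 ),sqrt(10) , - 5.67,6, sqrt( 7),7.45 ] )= [ - 8*sqrt( 14),-9.94, - 9, - 8, - 5.67, - 4, - 2, - 3/2,  1, sqrt(2 ),sqrt( 2),sqrt( 7), E  ,  3,sqrt(10),6, 7.45]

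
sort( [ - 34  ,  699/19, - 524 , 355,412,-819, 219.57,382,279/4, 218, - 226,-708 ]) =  [ - 819, - 708 , - 524, - 226,-34,699/19,279/4 , 218, 219.57, 355,382,412] 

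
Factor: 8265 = 3^1*5^1*19^1 *29^1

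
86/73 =86/73 = 1.18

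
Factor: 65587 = 65587^1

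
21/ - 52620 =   -  7/17540 = -  0.00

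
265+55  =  320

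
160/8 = 20 = 20.00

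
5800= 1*5800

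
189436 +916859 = 1106295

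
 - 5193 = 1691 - 6884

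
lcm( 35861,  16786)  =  788942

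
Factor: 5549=31^1*179^1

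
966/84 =11 + 1/2 = 11.50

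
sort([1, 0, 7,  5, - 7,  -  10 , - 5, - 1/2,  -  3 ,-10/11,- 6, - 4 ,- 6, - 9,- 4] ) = [  -  10,-9, - 7, - 6, - 6, - 5, - 4, - 4, - 3, - 10/11,  -  1/2 , 0,1, 5,7] 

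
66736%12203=5721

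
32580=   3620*9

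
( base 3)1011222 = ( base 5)11423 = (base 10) 863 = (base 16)35F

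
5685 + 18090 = 23775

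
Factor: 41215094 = 2^1 * 20607547^1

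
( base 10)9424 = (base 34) 856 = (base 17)1fa6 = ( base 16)24d0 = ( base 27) CP1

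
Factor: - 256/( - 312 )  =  2^5*3^( - 1 )*13^( - 1) =32/39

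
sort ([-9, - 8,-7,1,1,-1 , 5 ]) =[ - 9, - 8,-7,-1,1, 1, 5]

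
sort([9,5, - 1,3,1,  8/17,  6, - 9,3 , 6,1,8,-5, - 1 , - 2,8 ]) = [- 9,- 5, -2,  -  1, - 1,  8/17,1, 1, 3, 3,5 , 6,  6, 8 , 8,9 ] 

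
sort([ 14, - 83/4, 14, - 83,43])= [- 83,-83/4, 14,14,43]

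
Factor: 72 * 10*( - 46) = -2^5*3^2*5^1*23^1 = -33120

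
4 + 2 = 6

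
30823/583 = 52 + 507/583 = 52.87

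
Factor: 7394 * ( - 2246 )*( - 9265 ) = 153863150860= 2^2*5^1*17^1*109^1*1123^1*3697^1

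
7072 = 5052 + 2020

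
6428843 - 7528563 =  - 1099720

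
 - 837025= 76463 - 913488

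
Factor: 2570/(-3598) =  - 5^1 * 7^ (  -  1) = - 5/7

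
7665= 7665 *1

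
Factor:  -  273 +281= 2^3 = 8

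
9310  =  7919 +1391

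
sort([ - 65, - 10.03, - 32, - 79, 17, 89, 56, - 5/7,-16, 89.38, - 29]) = [-79, - 65, - 32, - 29, - 16, - 10.03 , - 5/7, 17, 56, 89,  89.38] 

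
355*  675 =239625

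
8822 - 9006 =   -  184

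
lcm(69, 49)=3381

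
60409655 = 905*66751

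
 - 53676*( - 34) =1824984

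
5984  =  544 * 11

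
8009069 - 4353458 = 3655611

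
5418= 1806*3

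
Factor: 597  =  3^1*199^1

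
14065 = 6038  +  8027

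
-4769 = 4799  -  9568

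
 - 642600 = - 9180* 70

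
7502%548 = 378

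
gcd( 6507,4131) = 27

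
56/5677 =8/811 = 0.01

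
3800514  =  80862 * 47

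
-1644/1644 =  - 1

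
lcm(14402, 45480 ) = 864120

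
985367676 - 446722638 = 538645038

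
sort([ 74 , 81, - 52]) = [  -  52, 74  ,  81]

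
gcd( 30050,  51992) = 2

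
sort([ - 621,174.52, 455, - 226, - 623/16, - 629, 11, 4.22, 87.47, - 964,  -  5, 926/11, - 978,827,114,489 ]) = [ - 978, - 964, - 629, - 621,  -  226 ,  -  623/16,  -  5, 4.22 , 11,926/11, 87.47 , 114, 174.52, 455, 489,827]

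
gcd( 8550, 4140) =90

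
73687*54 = 3979098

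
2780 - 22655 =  - 19875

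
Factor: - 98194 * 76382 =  - 7500254108 = - 2^2*29^1 * 181^1*211^1*1693^1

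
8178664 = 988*8278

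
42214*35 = 1477490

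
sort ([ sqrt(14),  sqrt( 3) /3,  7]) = [ sqrt( 3)/3,  sqrt( 14)  ,  7] 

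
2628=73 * 36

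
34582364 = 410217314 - 375634950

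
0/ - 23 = 0/1 = - 0.00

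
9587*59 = 565633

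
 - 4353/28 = - 4353/28 =- 155.46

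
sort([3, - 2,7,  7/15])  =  [ - 2, 7/15,3, 7]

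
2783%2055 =728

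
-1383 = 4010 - 5393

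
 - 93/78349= - 93/78349 = -0.00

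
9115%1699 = 620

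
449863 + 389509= 839372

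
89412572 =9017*9916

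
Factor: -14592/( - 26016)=2^3*19^1*271^( - 1 ) = 152/271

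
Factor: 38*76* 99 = 2^3*3^2*11^1 * 19^2 = 285912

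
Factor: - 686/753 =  - 2^1*3^( - 1)*7^3*251^( - 1)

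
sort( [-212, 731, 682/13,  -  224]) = [-224, -212, 682/13 , 731 ]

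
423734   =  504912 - 81178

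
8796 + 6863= 15659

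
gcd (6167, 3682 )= 7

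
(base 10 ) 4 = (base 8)4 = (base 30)4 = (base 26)4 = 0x4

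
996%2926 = 996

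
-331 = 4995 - 5326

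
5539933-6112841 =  - 572908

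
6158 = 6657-499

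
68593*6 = 411558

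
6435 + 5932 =12367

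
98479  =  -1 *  ( - 98479 ) 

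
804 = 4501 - 3697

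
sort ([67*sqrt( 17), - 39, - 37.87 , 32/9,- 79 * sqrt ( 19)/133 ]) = [ - 39 , - 37.87, - 79*sqrt( 19 )/133,32/9, 67 *sqrt(17 )]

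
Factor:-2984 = -2^3*373^1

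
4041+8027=12068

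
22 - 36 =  - 14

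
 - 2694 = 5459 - 8153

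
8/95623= 8/95623= 0.00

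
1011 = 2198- 1187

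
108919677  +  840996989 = 949916666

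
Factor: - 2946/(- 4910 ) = 3/5 =3^1*5^( - 1)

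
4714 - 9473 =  - 4759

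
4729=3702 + 1027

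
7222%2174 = 700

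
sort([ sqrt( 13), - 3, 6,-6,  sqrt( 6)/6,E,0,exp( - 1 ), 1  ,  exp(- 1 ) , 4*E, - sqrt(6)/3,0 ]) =[ - 6, - 3, - sqrt(6 )/3, 0,0,exp ( - 1 ), exp ( - 1 ),sqrt(6) /6,1, E,sqrt( 13),6,4*E]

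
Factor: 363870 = 2^1*3^2*5^1*13^1 * 311^1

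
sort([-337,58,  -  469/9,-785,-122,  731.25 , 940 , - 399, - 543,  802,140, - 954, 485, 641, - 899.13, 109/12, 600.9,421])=[- 954,-899.13,- 785, - 543,-399, - 337,  -  122, - 469/9,109/12, 58, 140 , 421 , 485,600.9, 641, 731.25,802, 940]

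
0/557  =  0   =  0.00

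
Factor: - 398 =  - 2^1*199^1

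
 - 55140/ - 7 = 55140/7 = 7877.14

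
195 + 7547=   7742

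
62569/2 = 31284 +1/2=31284.50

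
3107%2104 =1003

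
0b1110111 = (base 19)65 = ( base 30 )3T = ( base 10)119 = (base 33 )3K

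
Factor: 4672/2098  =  2336/1049=2^5*73^1*1049^( - 1)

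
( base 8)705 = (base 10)453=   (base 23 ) jg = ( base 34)DB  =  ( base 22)KD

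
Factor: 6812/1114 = 3406/557 = 2^1 * 13^1*131^1 * 557^(-1) 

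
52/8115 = 52/8115 = 0.01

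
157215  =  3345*47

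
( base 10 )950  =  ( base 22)1l4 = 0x3B6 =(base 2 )1110110110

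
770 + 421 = 1191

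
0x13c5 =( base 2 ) 1001111000101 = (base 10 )5061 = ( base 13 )23C4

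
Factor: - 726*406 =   -  2^2*3^1*7^1 * 11^2*29^1 = -294756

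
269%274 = 269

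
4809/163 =4809/163 = 29.50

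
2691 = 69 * 39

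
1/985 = 1/985 = 0.00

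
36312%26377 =9935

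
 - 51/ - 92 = 51/92 = 0.55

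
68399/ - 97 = -68399/97 = - 705.14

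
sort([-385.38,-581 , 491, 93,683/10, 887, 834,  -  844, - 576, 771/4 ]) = [ - 844, -581, - 576,-385.38 , 683/10, 93, 771/4, 491, 834, 887]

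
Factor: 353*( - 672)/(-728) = 2^2*3^1 * 13^(- 1 )*353^1 = 4236/13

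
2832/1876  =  708/469 =1.51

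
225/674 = 225/674 = 0.33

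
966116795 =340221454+625895341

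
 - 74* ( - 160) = 11840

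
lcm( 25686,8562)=25686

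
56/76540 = 14/19135  =  0.00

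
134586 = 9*14954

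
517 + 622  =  1139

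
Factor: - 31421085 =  - 3^1*5^1*107^1*19577^1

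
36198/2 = 18099 = 18099.00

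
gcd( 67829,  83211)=1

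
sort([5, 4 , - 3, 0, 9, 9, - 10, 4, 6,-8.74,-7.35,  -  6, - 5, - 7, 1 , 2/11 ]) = [ - 10, - 8.74, - 7.35, - 7, - 6, - 5, - 3,0, 2/11, 1 , 4 , 4,5, 6, 9,9]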